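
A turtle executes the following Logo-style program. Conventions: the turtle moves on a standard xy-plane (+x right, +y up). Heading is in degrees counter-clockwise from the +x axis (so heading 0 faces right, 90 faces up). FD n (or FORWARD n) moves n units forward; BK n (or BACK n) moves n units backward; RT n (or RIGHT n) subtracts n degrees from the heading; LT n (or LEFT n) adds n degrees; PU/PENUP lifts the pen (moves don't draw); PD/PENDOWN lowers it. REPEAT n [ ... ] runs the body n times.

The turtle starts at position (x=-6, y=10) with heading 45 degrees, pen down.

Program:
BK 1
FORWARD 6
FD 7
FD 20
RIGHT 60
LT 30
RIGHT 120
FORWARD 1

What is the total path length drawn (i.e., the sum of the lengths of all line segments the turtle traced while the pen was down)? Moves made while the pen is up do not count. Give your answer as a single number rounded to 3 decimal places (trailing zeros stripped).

Answer: 35

Derivation:
Executing turtle program step by step:
Start: pos=(-6,10), heading=45, pen down
BK 1: (-6,10) -> (-6.707,9.293) [heading=45, draw]
FD 6: (-6.707,9.293) -> (-2.464,13.536) [heading=45, draw]
FD 7: (-2.464,13.536) -> (2.485,18.485) [heading=45, draw]
FD 20: (2.485,18.485) -> (16.627,32.627) [heading=45, draw]
RT 60: heading 45 -> 345
LT 30: heading 345 -> 15
RT 120: heading 15 -> 255
FD 1: (16.627,32.627) -> (16.369,31.661) [heading=255, draw]
Final: pos=(16.369,31.661), heading=255, 5 segment(s) drawn

Segment lengths:
  seg 1: (-6,10) -> (-6.707,9.293), length = 1
  seg 2: (-6.707,9.293) -> (-2.464,13.536), length = 6
  seg 3: (-2.464,13.536) -> (2.485,18.485), length = 7
  seg 4: (2.485,18.485) -> (16.627,32.627), length = 20
  seg 5: (16.627,32.627) -> (16.369,31.661), length = 1
Total = 35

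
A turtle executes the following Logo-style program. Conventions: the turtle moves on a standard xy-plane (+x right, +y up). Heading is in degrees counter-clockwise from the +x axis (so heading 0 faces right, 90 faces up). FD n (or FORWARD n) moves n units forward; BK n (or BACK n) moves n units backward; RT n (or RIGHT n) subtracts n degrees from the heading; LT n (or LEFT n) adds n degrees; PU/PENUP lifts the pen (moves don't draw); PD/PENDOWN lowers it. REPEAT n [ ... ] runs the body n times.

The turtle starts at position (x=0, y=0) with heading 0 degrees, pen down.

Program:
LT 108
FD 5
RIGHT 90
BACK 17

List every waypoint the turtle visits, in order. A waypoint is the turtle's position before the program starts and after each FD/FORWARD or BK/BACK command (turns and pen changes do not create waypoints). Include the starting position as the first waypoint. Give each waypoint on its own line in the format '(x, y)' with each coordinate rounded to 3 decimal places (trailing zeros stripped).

Answer: (0, 0)
(-1.545, 4.755)
(-17.713, -0.498)

Derivation:
Executing turtle program step by step:
Start: pos=(0,0), heading=0, pen down
LT 108: heading 0 -> 108
FD 5: (0,0) -> (-1.545,4.755) [heading=108, draw]
RT 90: heading 108 -> 18
BK 17: (-1.545,4.755) -> (-17.713,-0.498) [heading=18, draw]
Final: pos=(-17.713,-0.498), heading=18, 2 segment(s) drawn
Waypoints (3 total):
(0, 0)
(-1.545, 4.755)
(-17.713, -0.498)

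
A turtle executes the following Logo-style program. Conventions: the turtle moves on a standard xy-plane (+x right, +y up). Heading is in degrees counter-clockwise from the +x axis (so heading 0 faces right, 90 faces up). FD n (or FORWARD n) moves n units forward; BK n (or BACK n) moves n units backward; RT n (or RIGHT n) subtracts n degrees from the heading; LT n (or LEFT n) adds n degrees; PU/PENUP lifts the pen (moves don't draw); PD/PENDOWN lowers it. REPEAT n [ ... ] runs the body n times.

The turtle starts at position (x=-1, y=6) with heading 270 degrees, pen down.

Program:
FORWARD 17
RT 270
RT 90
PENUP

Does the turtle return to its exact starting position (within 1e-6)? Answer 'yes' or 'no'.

Answer: no

Derivation:
Executing turtle program step by step:
Start: pos=(-1,6), heading=270, pen down
FD 17: (-1,6) -> (-1,-11) [heading=270, draw]
RT 270: heading 270 -> 0
RT 90: heading 0 -> 270
PU: pen up
Final: pos=(-1,-11), heading=270, 1 segment(s) drawn

Start position: (-1, 6)
Final position: (-1, -11)
Distance = 17; >= 1e-6 -> NOT closed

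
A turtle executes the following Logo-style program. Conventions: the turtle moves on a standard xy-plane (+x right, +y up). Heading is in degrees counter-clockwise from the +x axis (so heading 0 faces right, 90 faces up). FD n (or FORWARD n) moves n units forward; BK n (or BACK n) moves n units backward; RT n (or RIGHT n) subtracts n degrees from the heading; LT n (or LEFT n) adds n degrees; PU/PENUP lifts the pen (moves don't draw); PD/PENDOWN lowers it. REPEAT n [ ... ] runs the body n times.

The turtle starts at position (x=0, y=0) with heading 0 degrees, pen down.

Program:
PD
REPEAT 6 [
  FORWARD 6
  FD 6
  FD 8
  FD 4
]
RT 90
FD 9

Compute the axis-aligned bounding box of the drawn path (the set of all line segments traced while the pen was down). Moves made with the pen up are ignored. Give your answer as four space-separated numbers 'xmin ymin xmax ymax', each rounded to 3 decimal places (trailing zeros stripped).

Answer: 0 -9 144 0

Derivation:
Executing turtle program step by step:
Start: pos=(0,0), heading=0, pen down
PD: pen down
REPEAT 6 [
  -- iteration 1/6 --
  FD 6: (0,0) -> (6,0) [heading=0, draw]
  FD 6: (6,0) -> (12,0) [heading=0, draw]
  FD 8: (12,0) -> (20,0) [heading=0, draw]
  FD 4: (20,0) -> (24,0) [heading=0, draw]
  -- iteration 2/6 --
  FD 6: (24,0) -> (30,0) [heading=0, draw]
  FD 6: (30,0) -> (36,0) [heading=0, draw]
  FD 8: (36,0) -> (44,0) [heading=0, draw]
  FD 4: (44,0) -> (48,0) [heading=0, draw]
  -- iteration 3/6 --
  FD 6: (48,0) -> (54,0) [heading=0, draw]
  FD 6: (54,0) -> (60,0) [heading=0, draw]
  FD 8: (60,0) -> (68,0) [heading=0, draw]
  FD 4: (68,0) -> (72,0) [heading=0, draw]
  -- iteration 4/6 --
  FD 6: (72,0) -> (78,0) [heading=0, draw]
  FD 6: (78,0) -> (84,0) [heading=0, draw]
  FD 8: (84,0) -> (92,0) [heading=0, draw]
  FD 4: (92,0) -> (96,0) [heading=0, draw]
  -- iteration 5/6 --
  FD 6: (96,0) -> (102,0) [heading=0, draw]
  FD 6: (102,0) -> (108,0) [heading=0, draw]
  FD 8: (108,0) -> (116,0) [heading=0, draw]
  FD 4: (116,0) -> (120,0) [heading=0, draw]
  -- iteration 6/6 --
  FD 6: (120,0) -> (126,0) [heading=0, draw]
  FD 6: (126,0) -> (132,0) [heading=0, draw]
  FD 8: (132,0) -> (140,0) [heading=0, draw]
  FD 4: (140,0) -> (144,0) [heading=0, draw]
]
RT 90: heading 0 -> 270
FD 9: (144,0) -> (144,-9) [heading=270, draw]
Final: pos=(144,-9), heading=270, 25 segment(s) drawn

Segment endpoints: x in {0, 6, 12, 20, 24, 30, 36, 44, 48, 54, 60, 68, 72, 78, 84, 92, 96, 102, 108, 116, 120, 126, 132, 140, 144}, y in {-9, 0}
xmin=0, ymin=-9, xmax=144, ymax=0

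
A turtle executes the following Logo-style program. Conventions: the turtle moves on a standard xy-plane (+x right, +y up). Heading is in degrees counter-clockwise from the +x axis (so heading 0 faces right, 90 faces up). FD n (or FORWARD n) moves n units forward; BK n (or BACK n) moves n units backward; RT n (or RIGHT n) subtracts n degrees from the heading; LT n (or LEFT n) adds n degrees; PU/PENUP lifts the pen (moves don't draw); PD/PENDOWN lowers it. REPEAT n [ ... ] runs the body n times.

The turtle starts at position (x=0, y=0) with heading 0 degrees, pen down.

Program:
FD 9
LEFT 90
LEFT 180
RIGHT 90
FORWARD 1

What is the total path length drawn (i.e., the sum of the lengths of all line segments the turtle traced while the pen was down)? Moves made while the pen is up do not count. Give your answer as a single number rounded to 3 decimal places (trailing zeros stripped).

Executing turtle program step by step:
Start: pos=(0,0), heading=0, pen down
FD 9: (0,0) -> (9,0) [heading=0, draw]
LT 90: heading 0 -> 90
LT 180: heading 90 -> 270
RT 90: heading 270 -> 180
FD 1: (9,0) -> (8,0) [heading=180, draw]
Final: pos=(8,0), heading=180, 2 segment(s) drawn

Segment lengths:
  seg 1: (0,0) -> (9,0), length = 9
  seg 2: (9,0) -> (8,0), length = 1
Total = 10

Answer: 10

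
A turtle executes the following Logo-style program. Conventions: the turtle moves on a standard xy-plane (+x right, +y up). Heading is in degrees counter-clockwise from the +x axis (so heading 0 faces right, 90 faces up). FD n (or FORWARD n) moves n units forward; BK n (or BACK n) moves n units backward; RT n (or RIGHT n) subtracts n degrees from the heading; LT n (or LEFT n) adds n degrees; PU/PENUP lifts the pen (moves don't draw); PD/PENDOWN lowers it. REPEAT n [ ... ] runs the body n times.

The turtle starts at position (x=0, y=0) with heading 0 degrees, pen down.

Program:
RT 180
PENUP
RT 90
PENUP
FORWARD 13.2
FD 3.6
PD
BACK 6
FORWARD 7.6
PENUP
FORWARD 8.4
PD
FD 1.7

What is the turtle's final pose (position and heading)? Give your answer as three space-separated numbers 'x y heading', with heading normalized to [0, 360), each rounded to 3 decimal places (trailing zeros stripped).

Executing turtle program step by step:
Start: pos=(0,0), heading=0, pen down
RT 180: heading 0 -> 180
PU: pen up
RT 90: heading 180 -> 90
PU: pen up
FD 13.2: (0,0) -> (0,13.2) [heading=90, move]
FD 3.6: (0,13.2) -> (0,16.8) [heading=90, move]
PD: pen down
BK 6: (0,16.8) -> (0,10.8) [heading=90, draw]
FD 7.6: (0,10.8) -> (0,18.4) [heading=90, draw]
PU: pen up
FD 8.4: (0,18.4) -> (0,26.8) [heading=90, move]
PD: pen down
FD 1.7: (0,26.8) -> (0,28.5) [heading=90, draw]
Final: pos=(0,28.5), heading=90, 3 segment(s) drawn

Answer: 0 28.5 90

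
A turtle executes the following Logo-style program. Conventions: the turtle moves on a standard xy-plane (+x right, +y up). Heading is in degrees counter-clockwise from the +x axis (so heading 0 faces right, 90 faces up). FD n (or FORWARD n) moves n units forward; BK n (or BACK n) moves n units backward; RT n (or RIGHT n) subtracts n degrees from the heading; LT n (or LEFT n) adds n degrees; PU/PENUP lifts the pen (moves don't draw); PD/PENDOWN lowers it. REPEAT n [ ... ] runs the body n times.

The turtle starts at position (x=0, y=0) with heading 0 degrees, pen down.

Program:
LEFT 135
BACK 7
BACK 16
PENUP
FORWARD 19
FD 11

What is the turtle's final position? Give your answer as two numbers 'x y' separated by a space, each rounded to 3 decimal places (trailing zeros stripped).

Executing turtle program step by step:
Start: pos=(0,0), heading=0, pen down
LT 135: heading 0 -> 135
BK 7: (0,0) -> (4.95,-4.95) [heading=135, draw]
BK 16: (4.95,-4.95) -> (16.263,-16.263) [heading=135, draw]
PU: pen up
FD 19: (16.263,-16.263) -> (2.828,-2.828) [heading=135, move]
FD 11: (2.828,-2.828) -> (-4.95,4.95) [heading=135, move]
Final: pos=(-4.95,4.95), heading=135, 2 segment(s) drawn

Answer: -4.95 4.95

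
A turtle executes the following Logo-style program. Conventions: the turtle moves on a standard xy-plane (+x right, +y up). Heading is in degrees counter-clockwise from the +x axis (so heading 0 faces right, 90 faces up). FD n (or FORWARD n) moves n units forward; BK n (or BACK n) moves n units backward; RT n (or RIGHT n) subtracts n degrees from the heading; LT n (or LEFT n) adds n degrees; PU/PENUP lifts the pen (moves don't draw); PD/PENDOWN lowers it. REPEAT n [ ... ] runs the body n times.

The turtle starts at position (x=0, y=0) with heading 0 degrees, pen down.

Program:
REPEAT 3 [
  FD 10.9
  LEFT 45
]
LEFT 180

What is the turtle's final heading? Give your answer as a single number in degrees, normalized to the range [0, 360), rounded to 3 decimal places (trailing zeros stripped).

Answer: 315

Derivation:
Executing turtle program step by step:
Start: pos=(0,0), heading=0, pen down
REPEAT 3 [
  -- iteration 1/3 --
  FD 10.9: (0,0) -> (10.9,0) [heading=0, draw]
  LT 45: heading 0 -> 45
  -- iteration 2/3 --
  FD 10.9: (10.9,0) -> (18.607,7.707) [heading=45, draw]
  LT 45: heading 45 -> 90
  -- iteration 3/3 --
  FD 10.9: (18.607,7.707) -> (18.607,18.607) [heading=90, draw]
  LT 45: heading 90 -> 135
]
LT 180: heading 135 -> 315
Final: pos=(18.607,18.607), heading=315, 3 segment(s) drawn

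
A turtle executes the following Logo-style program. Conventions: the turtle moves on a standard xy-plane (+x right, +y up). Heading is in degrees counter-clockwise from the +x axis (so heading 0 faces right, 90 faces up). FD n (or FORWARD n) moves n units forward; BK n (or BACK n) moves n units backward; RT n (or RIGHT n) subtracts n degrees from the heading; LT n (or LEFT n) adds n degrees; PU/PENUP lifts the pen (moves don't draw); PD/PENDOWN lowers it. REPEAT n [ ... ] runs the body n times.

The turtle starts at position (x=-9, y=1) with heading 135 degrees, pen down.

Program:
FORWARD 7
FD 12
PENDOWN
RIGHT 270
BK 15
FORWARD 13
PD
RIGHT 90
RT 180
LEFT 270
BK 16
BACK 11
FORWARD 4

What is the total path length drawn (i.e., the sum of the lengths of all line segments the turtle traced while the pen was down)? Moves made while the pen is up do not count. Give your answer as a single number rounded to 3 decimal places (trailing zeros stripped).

Answer: 78

Derivation:
Executing turtle program step by step:
Start: pos=(-9,1), heading=135, pen down
FD 7: (-9,1) -> (-13.95,5.95) [heading=135, draw]
FD 12: (-13.95,5.95) -> (-22.435,14.435) [heading=135, draw]
PD: pen down
RT 270: heading 135 -> 225
BK 15: (-22.435,14.435) -> (-11.828,25.042) [heading=225, draw]
FD 13: (-11.828,25.042) -> (-21.021,15.849) [heading=225, draw]
PD: pen down
RT 90: heading 225 -> 135
RT 180: heading 135 -> 315
LT 270: heading 315 -> 225
BK 16: (-21.021,15.849) -> (-9.707,27.163) [heading=225, draw]
BK 11: (-9.707,27.163) -> (-1.929,34.941) [heading=225, draw]
FD 4: (-1.929,34.941) -> (-4.757,32.113) [heading=225, draw]
Final: pos=(-4.757,32.113), heading=225, 7 segment(s) drawn

Segment lengths:
  seg 1: (-9,1) -> (-13.95,5.95), length = 7
  seg 2: (-13.95,5.95) -> (-22.435,14.435), length = 12
  seg 3: (-22.435,14.435) -> (-11.828,25.042), length = 15
  seg 4: (-11.828,25.042) -> (-21.021,15.849), length = 13
  seg 5: (-21.021,15.849) -> (-9.707,27.163), length = 16
  seg 6: (-9.707,27.163) -> (-1.929,34.941), length = 11
  seg 7: (-1.929,34.941) -> (-4.757,32.113), length = 4
Total = 78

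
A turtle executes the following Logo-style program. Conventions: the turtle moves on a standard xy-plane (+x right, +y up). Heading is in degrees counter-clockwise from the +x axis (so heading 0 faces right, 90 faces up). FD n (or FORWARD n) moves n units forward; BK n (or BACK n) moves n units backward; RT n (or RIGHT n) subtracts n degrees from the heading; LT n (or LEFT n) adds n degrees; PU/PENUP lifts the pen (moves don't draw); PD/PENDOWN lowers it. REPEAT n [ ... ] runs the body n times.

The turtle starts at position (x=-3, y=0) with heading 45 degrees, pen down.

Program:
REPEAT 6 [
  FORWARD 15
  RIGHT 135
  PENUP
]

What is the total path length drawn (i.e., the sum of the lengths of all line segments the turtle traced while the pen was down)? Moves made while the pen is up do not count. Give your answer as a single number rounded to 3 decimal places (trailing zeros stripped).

Executing turtle program step by step:
Start: pos=(-3,0), heading=45, pen down
REPEAT 6 [
  -- iteration 1/6 --
  FD 15: (-3,0) -> (7.607,10.607) [heading=45, draw]
  RT 135: heading 45 -> 270
  PU: pen up
  -- iteration 2/6 --
  FD 15: (7.607,10.607) -> (7.607,-4.393) [heading=270, move]
  RT 135: heading 270 -> 135
  PU: pen up
  -- iteration 3/6 --
  FD 15: (7.607,-4.393) -> (-3,6.213) [heading=135, move]
  RT 135: heading 135 -> 0
  PU: pen up
  -- iteration 4/6 --
  FD 15: (-3,6.213) -> (12,6.213) [heading=0, move]
  RT 135: heading 0 -> 225
  PU: pen up
  -- iteration 5/6 --
  FD 15: (12,6.213) -> (1.393,-4.393) [heading=225, move]
  RT 135: heading 225 -> 90
  PU: pen up
  -- iteration 6/6 --
  FD 15: (1.393,-4.393) -> (1.393,10.607) [heading=90, move]
  RT 135: heading 90 -> 315
  PU: pen up
]
Final: pos=(1.393,10.607), heading=315, 1 segment(s) drawn

Segment lengths:
  seg 1: (-3,0) -> (7.607,10.607), length = 15
Total = 15

Answer: 15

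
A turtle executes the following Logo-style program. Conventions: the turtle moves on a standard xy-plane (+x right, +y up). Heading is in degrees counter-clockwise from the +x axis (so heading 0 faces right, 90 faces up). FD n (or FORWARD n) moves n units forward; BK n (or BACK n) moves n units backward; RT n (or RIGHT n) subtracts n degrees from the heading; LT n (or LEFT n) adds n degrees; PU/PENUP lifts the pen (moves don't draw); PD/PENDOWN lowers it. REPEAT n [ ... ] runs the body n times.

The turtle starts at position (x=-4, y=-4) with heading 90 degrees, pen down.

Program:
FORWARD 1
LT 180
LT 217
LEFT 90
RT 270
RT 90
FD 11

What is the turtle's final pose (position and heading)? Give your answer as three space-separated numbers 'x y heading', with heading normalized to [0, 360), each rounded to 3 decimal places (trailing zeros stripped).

Executing turtle program step by step:
Start: pos=(-4,-4), heading=90, pen down
FD 1: (-4,-4) -> (-4,-3) [heading=90, draw]
LT 180: heading 90 -> 270
LT 217: heading 270 -> 127
LT 90: heading 127 -> 217
RT 270: heading 217 -> 307
RT 90: heading 307 -> 217
FD 11: (-4,-3) -> (-12.785,-9.62) [heading=217, draw]
Final: pos=(-12.785,-9.62), heading=217, 2 segment(s) drawn

Answer: -12.785 -9.62 217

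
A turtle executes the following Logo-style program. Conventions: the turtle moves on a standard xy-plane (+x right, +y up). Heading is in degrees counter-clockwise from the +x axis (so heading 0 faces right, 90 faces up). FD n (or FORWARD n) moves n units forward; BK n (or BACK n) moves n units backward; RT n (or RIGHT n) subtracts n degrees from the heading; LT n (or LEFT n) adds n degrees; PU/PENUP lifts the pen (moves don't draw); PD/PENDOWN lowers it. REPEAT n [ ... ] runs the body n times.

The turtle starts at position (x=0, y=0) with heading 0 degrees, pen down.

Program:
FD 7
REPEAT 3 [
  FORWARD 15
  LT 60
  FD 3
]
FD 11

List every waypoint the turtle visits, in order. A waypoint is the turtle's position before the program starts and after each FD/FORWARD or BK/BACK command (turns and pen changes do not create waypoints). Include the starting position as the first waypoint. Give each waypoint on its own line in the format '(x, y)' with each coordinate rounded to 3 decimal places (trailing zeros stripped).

Answer: (0, 0)
(7, 0)
(22, 0)
(23.5, 2.598)
(31, 15.588)
(29.5, 18.187)
(22, 31.177)
(19, 31.177)
(8, 31.177)

Derivation:
Executing turtle program step by step:
Start: pos=(0,0), heading=0, pen down
FD 7: (0,0) -> (7,0) [heading=0, draw]
REPEAT 3 [
  -- iteration 1/3 --
  FD 15: (7,0) -> (22,0) [heading=0, draw]
  LT 60: heading 0 -> 60
  FD 3: (22,0) -> (23.5,2.598) [heading=60, draw]
  -- iteration 2/3 --
  FD 15: (23.5,2.598) -> (31,15.588) [heading=60, draw]
  LT 60: heading 60 -> 120
  FD 3: (31,15.588) -> (29.5,18.187) [heading=120, draw]
  -- iteration 3/3 --
  FD 15: (29.5,18.187) -> (22,31.177) [heading=120, draw]
  LT 60: heading 120 -> 180
  FD 3: (22,31.177) -> (19,31.177) [heading=180, draw]
]
FD 11: (19,31.177) -> (8,31.177) [heading=180, draw]
Final: pos=(8,31.177), heading=180, 8 segment(s) drawn
Waypoints (9 total):
(0, 0)
(7, 0)
(22, 0)
(23.5, 2.598)
(31, 15.588)
(29.5, 18.187)
(22, 31.177)
(19, 31.177)
(8, 31.177)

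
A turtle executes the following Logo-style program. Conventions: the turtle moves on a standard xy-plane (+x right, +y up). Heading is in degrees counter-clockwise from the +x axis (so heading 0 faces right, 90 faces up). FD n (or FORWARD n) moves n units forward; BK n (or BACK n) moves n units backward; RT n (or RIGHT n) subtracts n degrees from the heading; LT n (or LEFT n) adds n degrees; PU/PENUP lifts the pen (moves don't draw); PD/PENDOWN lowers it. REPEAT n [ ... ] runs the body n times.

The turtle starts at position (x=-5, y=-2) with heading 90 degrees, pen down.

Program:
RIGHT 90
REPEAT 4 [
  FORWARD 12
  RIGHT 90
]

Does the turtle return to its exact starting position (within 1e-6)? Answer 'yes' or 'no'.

Answer: yes

Derivation:
Executing turtle program step by step:
Start: pos=(-5,-2), heading=90, pen down
RT 90: heading 90 -> 0
REPEAT 4 [
  -- iteration 1/4 --
  FD 12: (-5,-2) -> (7,-2) [heading=0, draw]
  RT 90: heading 0 -> 270
  -- iteration 2/4 --
  FD 12: (7,-2) -> (7,-14) [heading=270, draw]
  RT 90: heading 270 -> 180
  -- iteration 3/4 --
  FD 12: (7,-14) -> (-5,-14) [heading=180, draw]
  RT 90: heading 180 -> 90
  -- iteration 4/4 --
  FD 12: (-5,-14) -> (-5,-2) [heading=90, draw]
  RT 90: heading 90 -> 0
]
Final: pos=(-5,-2), heading=0, 4 segment(s) drawn

Start position: (-5, -2)
Final position: (-5, -2)
Distance = 0; < 1e-6 -> CLOSED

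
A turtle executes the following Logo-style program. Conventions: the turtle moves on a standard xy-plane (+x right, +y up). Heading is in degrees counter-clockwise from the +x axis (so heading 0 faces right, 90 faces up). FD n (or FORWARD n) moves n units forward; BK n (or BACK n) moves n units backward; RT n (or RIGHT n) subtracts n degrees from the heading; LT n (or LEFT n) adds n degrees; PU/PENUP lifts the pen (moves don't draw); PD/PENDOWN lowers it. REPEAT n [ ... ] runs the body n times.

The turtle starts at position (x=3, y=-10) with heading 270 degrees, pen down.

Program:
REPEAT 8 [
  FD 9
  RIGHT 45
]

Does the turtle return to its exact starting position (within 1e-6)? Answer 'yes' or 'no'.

Executing turtle program step by step:
Start: pos=(3,-10), heading=270, pen down
REPEAT 8 [
  -- iteration 1/8 --
  FD 9: (3,-10) -> (3,-19) [heading=270, draw]
  RT 45: heading 270 -> 225
  -- iteration 2/8 --
  FD 9: (3,-19) -> (-3.364,-25.364) [heading=225, draw]
  RT 45: heading 225 -> 180
  -- iteration 3/8 --
  FD 9: (-3.364,-25.364) -> (-12.364,-25.364) [heading=180, draw]
  RT 45: heading 180 -> 135
  -- iteration 4/8 --
  FD 9: (-12.364,-25.364) -> (-18.728,-19) [heading=135, draw]
  RT 45: heading 135 -> 90
  -- iteration 5/8 --
  FD 9: (-18.728,-19) -> (-18.728,-10) [heading=90, draw]
  RT 45: heading 90 -> 45
  -- iteration 6/8 --
  FD 9: (-18.728,-10) -> (-12.364,-3.636) [heading=45, draw]
  RT 45: heading 45 -> 0
  -- iteration 7/8 --
  FD 9: (-12.364,-3.636) -> (-3.364,-3.636) [heading=0, draw]
  RT 45: heading 0 -> 315
  -- iteration 8/8 --
  FD 9: (-3.364,-3.636) -> (3,-10) [heading=315, draw]
  RT 45: heading 315 -> 270
]
Final: pos=(3,-10), heading=270, 8 segment(s) drawn

Start position: (3, -10)
Final position: (3, -10)
Distance = 0; < 1e-6 -> CLOSED

Answer: yes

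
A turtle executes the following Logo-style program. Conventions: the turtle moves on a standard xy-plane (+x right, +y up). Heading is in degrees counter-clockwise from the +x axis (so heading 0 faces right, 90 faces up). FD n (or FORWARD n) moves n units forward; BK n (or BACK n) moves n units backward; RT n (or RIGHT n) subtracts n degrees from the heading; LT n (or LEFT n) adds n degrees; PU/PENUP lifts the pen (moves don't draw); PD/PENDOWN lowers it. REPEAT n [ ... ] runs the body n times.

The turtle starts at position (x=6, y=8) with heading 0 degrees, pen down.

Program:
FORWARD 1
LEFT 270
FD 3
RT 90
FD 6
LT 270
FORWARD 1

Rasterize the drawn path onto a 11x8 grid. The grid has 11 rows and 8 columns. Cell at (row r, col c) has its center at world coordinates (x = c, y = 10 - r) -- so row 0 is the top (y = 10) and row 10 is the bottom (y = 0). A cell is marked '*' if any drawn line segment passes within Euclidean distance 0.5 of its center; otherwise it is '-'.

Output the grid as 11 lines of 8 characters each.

Segment 0: (6,8) -> (7,8)
Segment 1: (7,8) -> (7,5)
Segment 2: (7,5) -> (1,5)
Segment 3: (1,5) -> (1,6)

Answer: --------
--------
------**
-------*
-*-----*
-*******
--------
--------
--------
--------
--------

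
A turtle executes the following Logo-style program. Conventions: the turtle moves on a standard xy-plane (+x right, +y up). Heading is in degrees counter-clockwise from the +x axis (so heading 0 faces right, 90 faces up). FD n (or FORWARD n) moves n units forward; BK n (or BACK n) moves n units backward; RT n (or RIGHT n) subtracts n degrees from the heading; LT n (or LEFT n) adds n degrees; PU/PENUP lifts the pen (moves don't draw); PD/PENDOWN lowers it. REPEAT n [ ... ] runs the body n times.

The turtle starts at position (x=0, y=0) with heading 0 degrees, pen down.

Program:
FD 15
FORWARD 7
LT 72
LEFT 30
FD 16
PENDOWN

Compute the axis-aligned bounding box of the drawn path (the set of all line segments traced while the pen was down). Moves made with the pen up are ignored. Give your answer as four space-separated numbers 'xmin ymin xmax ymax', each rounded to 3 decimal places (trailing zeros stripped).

Executing turtle program step by step:
Start: pos=(0,0), heading=0, pen down
FD 15: (0,0) -> (15,0) [heading=0, draw]
FD 7: (15,0) -> (22,0) [heading=0, draw]
LT 72: heading 0 -> 72
LT 30: heading 72 -> 102
FD 16: (22,0) -> (18.673,15.65) [heading=102, draw]
PD: pen down
Final: pos=(18.673,15.65), heading=102, 3 segment(s) drawn

Segment endpoints: x in {0, 15, 18.673, 22}, y in {0, 15.65}
xmin=0, ymin=0, xmax=22, ymax=15.65

Answer: 0 0 22 15.65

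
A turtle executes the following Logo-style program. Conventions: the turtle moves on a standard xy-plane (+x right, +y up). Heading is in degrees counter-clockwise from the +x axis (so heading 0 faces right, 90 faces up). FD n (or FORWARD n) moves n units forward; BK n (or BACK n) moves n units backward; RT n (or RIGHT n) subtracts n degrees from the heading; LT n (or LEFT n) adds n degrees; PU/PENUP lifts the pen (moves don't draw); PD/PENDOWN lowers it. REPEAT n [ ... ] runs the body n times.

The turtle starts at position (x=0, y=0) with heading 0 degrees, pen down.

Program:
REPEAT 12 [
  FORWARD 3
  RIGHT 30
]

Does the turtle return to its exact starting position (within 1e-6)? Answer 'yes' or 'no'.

Answer: yes

Derivation:
Executing turtle program step by step:
Start: pos=(0,0), heading=0, pen down
REPEAT 12 [
  -- iteration 1/12 --
  FD 3: (0,0) -> (3,0) [heading=0, draw]
  RT 30: heading 0 -> 330
  -- iteration 2/12 --
  FD 3: (3,0) -> (5.598,-1.5) [heading=330, draw]
  RT 30: heading 330 -> 300
  -- iteration 3/12 --
  FD 3: (5.598,-1.5) -> (7.098,-4.098) [heading=300, draw]
  RT 30: heading 300 -> 270
  -- iteration 4/12 --
  FD 3: (7.098,-4.098) -> (7.098,-7.098) [heading=270, draw]
  RT 30: heading 270 -> 240
  -- iteration 5/12 --
  FD 3: (7.098,-7.098) -> (5.598,-9.696) [heading=240, draw]
  RT 30: heading 240 -> 210
  -- iteration 6/12 --
  FD 3: (5.598,-9.696) -> (3,-11.196) [heading=210, draw]
  RT 30: heading 210 -> 180
  -- iteration 7/12 --
  FD 3: (3,-11.196) -> (0,-11.196) [heading=180, draw]
  RT 30: heading 180 -> 150
  -- iteration 8/12 --
  FD 3: (0,-11.196) -> (-2.598,-9.696) [heading=150, draw]
  RT 30: heading 150 -> 120
  -- iteration 9/12 --
  FD 3: (-2.598,-9.696) -> (-4.098,-7.098) [heading=120, draw]
  RT 30: heading 120 -> 90
  -- iteration 10/12 --
  FD 3: (-4.098,-7.098) -> (-4.098,-4.098) [heading=90, draw]
  RT 30: heading 90 -> 60
  -- iteration 11/12 --
  FD 3: (-4.098,-4.098) -> (-2.598,-1.5) [heading=60, draw]
  RT 30: heading 60 -> 30
  -- iteration 12/12 --
  FD 3: (-2.598,-1.5) -> (0,0) [heading=30, draw]
  RT 30: heading 30 -> 0
]
Final: pos=(0,0), heading=0, 12 segment(s) drawn

Start position: (0, 0)
Final position: (0, 0)
Distance = 0; < 1e-6 -> CLOSED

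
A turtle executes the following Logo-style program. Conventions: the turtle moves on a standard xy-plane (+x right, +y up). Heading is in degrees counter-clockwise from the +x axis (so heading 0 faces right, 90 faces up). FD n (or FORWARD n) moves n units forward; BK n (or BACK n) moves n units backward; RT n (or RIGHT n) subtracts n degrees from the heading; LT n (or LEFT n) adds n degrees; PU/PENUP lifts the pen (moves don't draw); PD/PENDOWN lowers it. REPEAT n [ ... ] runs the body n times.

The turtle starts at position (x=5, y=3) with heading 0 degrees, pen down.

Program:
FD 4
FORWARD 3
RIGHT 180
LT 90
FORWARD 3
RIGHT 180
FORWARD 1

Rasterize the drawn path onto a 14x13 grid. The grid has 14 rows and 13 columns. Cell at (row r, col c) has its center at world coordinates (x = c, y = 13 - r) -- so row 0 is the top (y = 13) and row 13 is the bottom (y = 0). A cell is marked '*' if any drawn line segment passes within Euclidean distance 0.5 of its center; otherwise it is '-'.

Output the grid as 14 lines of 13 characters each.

Answer: -------------
-------------
-------------
-------------
-------------
-------------
-------------
-------------
-------------
-------------
-----********
------------*
------------*
------------*

Derivation:
Segment 0: (5,3) -> (9,3)
Segment 1: (9,3) -> (12,3)
Segment 2: (12,3) -> (12,0)
Segment 3: (12,0) -> (12,1)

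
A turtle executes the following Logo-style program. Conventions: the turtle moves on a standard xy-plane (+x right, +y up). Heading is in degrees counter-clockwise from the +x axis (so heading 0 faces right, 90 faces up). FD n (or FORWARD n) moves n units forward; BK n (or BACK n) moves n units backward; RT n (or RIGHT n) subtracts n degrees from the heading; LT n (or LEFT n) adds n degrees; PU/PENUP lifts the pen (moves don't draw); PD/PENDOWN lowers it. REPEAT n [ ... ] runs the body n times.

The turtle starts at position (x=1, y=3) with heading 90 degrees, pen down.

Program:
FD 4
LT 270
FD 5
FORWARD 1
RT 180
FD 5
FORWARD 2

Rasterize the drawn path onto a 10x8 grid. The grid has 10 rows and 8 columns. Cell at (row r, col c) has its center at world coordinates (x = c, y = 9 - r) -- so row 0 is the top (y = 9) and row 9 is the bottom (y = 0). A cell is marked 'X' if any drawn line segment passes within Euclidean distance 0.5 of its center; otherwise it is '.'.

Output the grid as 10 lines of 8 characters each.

Segment 0: (1,3) -> (1,7)
Segment 1: (1,7) -> (6,7)
Segment 2: (6,7) -> (7,7)
Segment 3: (7,7) -> (2,7)
Segment 4: (2,7) -> (0,7)

Answer: ........
........
XXXXXXXX
.X......
.X......
.X......
.X......
........
........
........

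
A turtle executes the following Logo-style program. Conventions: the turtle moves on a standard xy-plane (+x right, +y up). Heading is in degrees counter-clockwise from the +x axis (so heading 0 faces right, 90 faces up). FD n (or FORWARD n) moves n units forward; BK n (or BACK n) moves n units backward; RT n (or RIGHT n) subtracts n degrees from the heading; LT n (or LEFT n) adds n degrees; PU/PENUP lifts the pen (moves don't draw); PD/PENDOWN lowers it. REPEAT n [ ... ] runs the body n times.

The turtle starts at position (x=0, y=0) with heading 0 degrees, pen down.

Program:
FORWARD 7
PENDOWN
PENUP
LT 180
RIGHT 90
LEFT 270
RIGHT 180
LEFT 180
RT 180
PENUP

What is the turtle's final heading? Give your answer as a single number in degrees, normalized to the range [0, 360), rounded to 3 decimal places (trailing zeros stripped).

Executing turtle program step by step:
Start: pos=(0,0), heading=0, pen down
FD 7: (0,0) -> (7,0) [heading=0, draw]
PD: pen down
PU: pen up
LT 180: heading 0 -> 180
RT 90: heading 180 -> 90
LT 270: heading 90 -> 0
RT 180: heading 0 -> 180
LT 180: heading 180 -> 0
RT 180: heading 0 -> 180
PU: pen up
Final: pos=(7,0), heading=180, 1 segment(s) drawn

Answer: 180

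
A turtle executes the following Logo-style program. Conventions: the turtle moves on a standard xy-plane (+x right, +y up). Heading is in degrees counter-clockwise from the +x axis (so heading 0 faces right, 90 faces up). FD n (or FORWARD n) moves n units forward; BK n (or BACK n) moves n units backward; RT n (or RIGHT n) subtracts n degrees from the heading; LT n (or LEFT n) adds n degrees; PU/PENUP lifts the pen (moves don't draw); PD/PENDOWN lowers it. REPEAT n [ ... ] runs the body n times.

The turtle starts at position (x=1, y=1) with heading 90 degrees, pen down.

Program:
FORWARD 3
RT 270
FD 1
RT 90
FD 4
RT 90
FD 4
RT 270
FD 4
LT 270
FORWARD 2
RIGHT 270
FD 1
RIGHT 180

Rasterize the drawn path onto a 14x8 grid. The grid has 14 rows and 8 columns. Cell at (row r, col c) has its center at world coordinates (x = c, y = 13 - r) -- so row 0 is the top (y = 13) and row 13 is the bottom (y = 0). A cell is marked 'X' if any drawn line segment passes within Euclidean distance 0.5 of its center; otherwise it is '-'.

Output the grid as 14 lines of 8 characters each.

Answer: ------X-
----XXX-
----X---
----X---
----X---
XXXXX---
X-------
X-------
X-------
XX------
-X------
-X------
-X------
--------

Derivation:
Segment 0: (1,1) -> (1,4)
Segment 1: (1,4) -> (0,4)
Segment 2: (0,4) -> (-0,8)
Segment 3: (-0,8) -> (4,8)
Segment 4: (4,8) -> (4,12)
Segment 5: (4,12) -> (6,12)
Segment 6: (6,12) -> (6,13)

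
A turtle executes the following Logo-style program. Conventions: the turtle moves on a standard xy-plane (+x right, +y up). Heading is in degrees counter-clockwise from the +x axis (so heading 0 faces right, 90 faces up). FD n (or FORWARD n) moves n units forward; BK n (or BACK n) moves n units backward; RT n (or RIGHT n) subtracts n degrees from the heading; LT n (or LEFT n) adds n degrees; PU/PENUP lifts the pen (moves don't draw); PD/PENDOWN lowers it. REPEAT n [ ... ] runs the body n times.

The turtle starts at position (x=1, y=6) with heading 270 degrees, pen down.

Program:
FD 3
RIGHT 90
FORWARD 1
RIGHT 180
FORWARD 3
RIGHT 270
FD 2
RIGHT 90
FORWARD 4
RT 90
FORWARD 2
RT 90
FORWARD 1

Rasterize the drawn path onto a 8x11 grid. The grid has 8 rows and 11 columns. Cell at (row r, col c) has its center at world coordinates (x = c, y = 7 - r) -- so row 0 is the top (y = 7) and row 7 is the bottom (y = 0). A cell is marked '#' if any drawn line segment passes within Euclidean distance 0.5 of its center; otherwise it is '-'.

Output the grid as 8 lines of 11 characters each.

Segment 0: (1,6) -> (1,3)
Segment 1: (1,3) -> (-0,3)
Segment 2: (-0,3) -> (3,3)
Segment 3: (3,3) -> (3,5)
Segment 4: (3,5) -> (7,5)
Segment 5: (7,5) -> (7,3)
Segment 6: (7,3) -> (6,3)

Answer: -----------
-#---------
-#-#####---
-#-#---#---
####--##---
-----------
-----------
-----------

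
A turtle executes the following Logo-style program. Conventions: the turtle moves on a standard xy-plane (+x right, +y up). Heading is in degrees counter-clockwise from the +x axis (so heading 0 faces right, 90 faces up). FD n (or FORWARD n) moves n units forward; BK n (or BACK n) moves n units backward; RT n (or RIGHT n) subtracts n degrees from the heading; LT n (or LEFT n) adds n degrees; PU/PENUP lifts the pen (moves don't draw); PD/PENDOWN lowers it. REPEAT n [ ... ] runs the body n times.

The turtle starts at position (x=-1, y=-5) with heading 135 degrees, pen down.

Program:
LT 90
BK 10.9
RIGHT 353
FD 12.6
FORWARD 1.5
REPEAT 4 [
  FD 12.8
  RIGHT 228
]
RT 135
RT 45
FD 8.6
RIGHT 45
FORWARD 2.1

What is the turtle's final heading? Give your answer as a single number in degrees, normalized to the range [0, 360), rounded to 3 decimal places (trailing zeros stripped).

Executing turtle program step by step:
Start: pos=(-1,-5), heading=135, pen down
LT 90: heading 135 -> 225
BK 10.9: (-1,-5) -> (6.707,2.707) [heading=225, draw]
RT 353: heading 225 -> 232
FD 12.6: (6.707,2.707) -> (-1.05,-7.221) [heading=232, draw]
FD 1.5: (-1.05,-7.221) -> (-1.973,-8.403) [heading=232, draw]
REPEAT 4 [
  -- iteration 1/4 --
  FD 12.8: (-1.973,-8.403) -> (-9.854,-18.49) [heading=232, draw]
  RT 228: heading 232 -> 4
  -- iteration 2/4 --
  FD 12.8: (-9.854,-18.49) -> (2.915,-17.597) [heading=4, draw]
  RT 228: heading 4 -> 136
  -- iteration 3/4 --
  FD 12.8: (2.915,-17.597) -> (-6.293,-8.706) [heading=136, draw]
  RT 228: heading 136 -> 268
  -- iteration 4/4 --
  FD 12.8: (-6.293,-8.706) -> (-6.739,-21.498) [heading=268, draw]
  RT 228: heading 268 -> 40
]
RT 135: heading 40 -> 265
RT 45: heading 265 -> 220
FD 8.6: (-6.739,-21.498) -> (-13.327,-27.026) [heading=220, draw]
RT 45: heading 220 -> 175
FD 2.1: (-13.327,-27.026) -> (-15.419,-26.843) [heading=175, draw]
Final: pos=(-15.419,-26.843), heading=175, 9 segment(s) drawn

Answer: 175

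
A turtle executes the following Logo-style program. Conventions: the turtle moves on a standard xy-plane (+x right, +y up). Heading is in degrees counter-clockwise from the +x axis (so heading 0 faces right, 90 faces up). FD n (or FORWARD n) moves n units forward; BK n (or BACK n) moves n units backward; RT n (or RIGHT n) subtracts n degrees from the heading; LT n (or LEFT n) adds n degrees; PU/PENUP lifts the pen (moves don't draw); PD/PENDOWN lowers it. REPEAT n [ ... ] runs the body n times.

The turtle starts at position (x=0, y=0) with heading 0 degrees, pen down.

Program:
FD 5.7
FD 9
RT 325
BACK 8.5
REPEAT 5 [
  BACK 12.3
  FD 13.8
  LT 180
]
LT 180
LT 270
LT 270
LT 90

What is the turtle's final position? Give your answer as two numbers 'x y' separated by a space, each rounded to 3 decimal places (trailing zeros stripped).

Executing turtle program step by step:
Start: pos=(0,0), heading=0, pen down
FD 5.7: (0,0) -> (5.7,0) [heading=0, draw]
FD 9: (5.7,0) -> (14.7,0) [heading=0, draw]
RT 325: heading 0 -> 35
BK 8.5: (14.7,0) -> (7.737,-4.875) [heading=35, draw]
REPEAT 5 [
  -- iteration 1/5 --
  BK 12.3: (7.737,-4.875) -> (-2.338,-11.93) [heading=35, draw]
  FD 13.8: (-2.338,-11.93) -> (8.966,-4.015) [heading=35, draw]
  LT 180: heading 35 -> 215
  -- iteration 2/5 --
  BK 12.3: (8.966,-4.015) -> (19.042,3.04) [heading=215, draw]
  FD 13.8: (19.042,3.04) -> (7.737,-4.875) [heading=215, draw]
  LT 180: heading 215 -> 35
  -- iteration 3/5 --
  BK 12.3: (7.737,-4.875) -> (-2.338,-11.93) [heading=35, draw]
  FD 13.8: (-2.338,-11.93) -> (8.966,-4.015) [heading=35, draw]
  LT 180: heading 35 -> 215
  -- iteration 4/5 --
  BK 12.3: (8.966,-4.015) -> (19.042,3.04) [heading=215, draw]
  FD 13.8: (19.042,3.04) -> (7.737,-4.875) [heading=215, draw]
  LT 180: heading 215 -> 35
  -- iteration 5/5 --
  BK 12.3: (7.737,-4.875) -> (-2.338,-11.93) [heading=35, draw]
  FD 13.8: (-2.338,-11.93) -> (8.966,-4.015) [heading=35, draw]
  LT 180: heading 35 -> 215
]
LT 180: heading 215 -> 35
LT 270: heading 35 -> 305
LT 270: heading 305 -> 215
LT 90: heading 215 -> 305
Final: pos=(8.966,-4.015), heading=305, 13 segment(s) drawn

Answer: 8.966 -4.015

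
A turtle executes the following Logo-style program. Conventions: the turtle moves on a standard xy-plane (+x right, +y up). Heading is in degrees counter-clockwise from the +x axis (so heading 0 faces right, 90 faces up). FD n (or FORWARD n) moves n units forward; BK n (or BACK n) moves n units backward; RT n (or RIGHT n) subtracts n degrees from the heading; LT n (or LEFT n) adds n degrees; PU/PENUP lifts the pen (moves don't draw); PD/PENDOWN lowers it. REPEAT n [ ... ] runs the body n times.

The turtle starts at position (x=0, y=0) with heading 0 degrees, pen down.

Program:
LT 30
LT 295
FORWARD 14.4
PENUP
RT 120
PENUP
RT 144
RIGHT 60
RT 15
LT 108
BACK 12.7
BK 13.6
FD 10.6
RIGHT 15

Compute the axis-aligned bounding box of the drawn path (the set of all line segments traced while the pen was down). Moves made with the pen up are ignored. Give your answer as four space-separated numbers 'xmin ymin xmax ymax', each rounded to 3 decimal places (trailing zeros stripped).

Executing turtle program step by step:
Start: pos=(0,0), heading=0, pen down
LT 30: heading 0 -> 30
LT 295: heading 30 -> 325
FD 14.4: (0,0) -> (11.796,-8.26) [heading=325, draw]
PU: pen up
RT 120: heading 325 -> 205
PU: pen up
RT 144: heading 205 -> 61
RT 60: heading 61 -> 1
RT 15: heading 1 -> 346
LT 108: heading 346 -> 94
BK 12.7: (11.796,-8.26) -> (12.682,-20.929) [heading=94, move]
BK 13.6: (12.682,-20.929) -> (13.63,-34.495) [heading=94, move]
FD 10.6: (13.63,-34.495) -> (12.891,-23.921) [heading=94, move]
RT 15: heading 94 -> 79
Final: pos=(12.891,-23.921), heading=79, 1 segment(s) drawn

Segment endpoints: x in {0, 11.796}, y in {-8.26, 0}
xmin=0, ymin=-8.26, xmax=11.796, ymax=0

Answer: 0 -8.26 11.796 0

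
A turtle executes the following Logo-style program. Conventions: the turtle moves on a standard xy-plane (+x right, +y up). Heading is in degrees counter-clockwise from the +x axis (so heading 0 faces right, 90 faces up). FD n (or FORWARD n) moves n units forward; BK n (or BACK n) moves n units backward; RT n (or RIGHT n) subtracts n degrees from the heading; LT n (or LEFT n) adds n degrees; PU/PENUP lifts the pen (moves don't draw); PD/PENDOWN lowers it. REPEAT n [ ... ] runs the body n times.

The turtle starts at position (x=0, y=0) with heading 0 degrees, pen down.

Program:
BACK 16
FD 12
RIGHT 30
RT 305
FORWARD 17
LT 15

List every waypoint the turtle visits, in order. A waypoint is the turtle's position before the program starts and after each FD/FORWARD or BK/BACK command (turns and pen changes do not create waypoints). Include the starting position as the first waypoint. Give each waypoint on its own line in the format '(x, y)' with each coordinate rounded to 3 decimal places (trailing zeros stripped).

Answer: (0, 0)
(-16, 0)
(-4, 0)
(11.407, 7.185)

Derivation:
Executing turtle program step by step:
Start: pos=(0,0), heading=0, pen down
BK 16: (0,0) -> (-16,0) [heading=0, draw]
FD 12: (-16,0) -> (-4,0) [heading=0, draw]
RT 30: heading 0 -> 330
RT 305: heading 330 -> 25
FD 17: (-4,0) -> (11.407,7.185) [heading=25, draw]
LT 15: heading 25 -> 40
Final: pos=(11.407,7.185), heading=40, 3 segment(s) drawn
Waypoints (4 total):
(0, 0)
(-16, 0)
(-4, 0)
(11.407, 7.185)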